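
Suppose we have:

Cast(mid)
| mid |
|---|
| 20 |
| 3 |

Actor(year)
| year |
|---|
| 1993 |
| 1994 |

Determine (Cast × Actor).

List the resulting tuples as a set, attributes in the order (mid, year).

{(20, 1993), (20, 1994), (3, 1993), (3, 1994)}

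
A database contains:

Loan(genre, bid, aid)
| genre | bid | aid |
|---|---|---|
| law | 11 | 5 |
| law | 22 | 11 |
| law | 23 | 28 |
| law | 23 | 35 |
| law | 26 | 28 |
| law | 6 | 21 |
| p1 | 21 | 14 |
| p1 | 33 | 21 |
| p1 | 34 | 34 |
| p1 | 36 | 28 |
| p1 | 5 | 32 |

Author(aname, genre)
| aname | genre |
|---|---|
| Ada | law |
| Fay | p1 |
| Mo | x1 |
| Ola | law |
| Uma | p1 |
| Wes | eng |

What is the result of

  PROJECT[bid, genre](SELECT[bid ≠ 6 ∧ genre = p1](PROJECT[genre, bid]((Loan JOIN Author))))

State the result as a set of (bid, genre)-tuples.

Joining Loan and Author on genre yields {(law, 11, 5, Ada), (law, 11, 5, Ola), (law, 22, 11, Ada), (law, 22, 11, Ola), (law, 23, 28, Ada), (law, 23, 28, Ola), (law, 23, 35, Ada), (law, 23, 35, Ola), (law, 26, 28, Ada), (law, 26, 28, Ola), (law, 6, 21, Ada), (law, 6, 21, Ola), (p1, 21, 14, Fay), (p1, 21, 14, Uma), (p1, 33, 21, Fay), (p1, 33, 21, Uma), (p1, 34, 34, Fay), (p1, 34, 34, Uma), (p1, 36, 28, Fay), (p1, 36, 28, Uma), (p1, 5, 32, Fay), (p1, 5, 32, Uma)}.
π_{genre, bid} gives {(law, 11), (law, 22), (law, 23), (law, 26), (law, 6), (p1, 21), (p1, 33), (p1, 34), (p1, 36), (p1, 5)} (12 duplicate(s) eliminated).
Selection bid ≠ 6 ∧ genre = p1: {(p1, 21), (p1, 33), (p1, 34), (p1, 36), (p1, 5)}
π_{bid, genre} gives {(21, p1), (33, p1), (34, p1), (36, p1), (5, p1)}.

{(21, p1), (33, p1), (34, p1), (36, p1), (5, p1)}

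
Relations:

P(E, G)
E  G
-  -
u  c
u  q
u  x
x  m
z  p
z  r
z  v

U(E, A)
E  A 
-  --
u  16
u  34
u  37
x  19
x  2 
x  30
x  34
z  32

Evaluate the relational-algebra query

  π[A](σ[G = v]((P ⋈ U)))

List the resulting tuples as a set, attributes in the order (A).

{32}

Joining P and U on E yields {(u, c, 16), (u, c, 34), (u, c, 37), (u, q, 16), (u, q, 34), (u, q, 37), (u, x, 16), (u, x, 34), (u, x, 37), (x, m, 19), (x, m, 2), (x, m, 30), (x, m, 34), (z, p, 32), (z, r, 32), (z, v, 32)}.
σ[G = v]: keep tuples satisfying G = v → {(z, v, 32)}
Keep only column(s) A: {32}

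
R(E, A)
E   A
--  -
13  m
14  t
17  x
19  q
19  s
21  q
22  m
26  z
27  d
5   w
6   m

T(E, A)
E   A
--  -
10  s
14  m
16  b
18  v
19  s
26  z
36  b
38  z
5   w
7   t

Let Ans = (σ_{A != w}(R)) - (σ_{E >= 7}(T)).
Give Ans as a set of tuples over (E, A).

Apply σ_{A != w}; surviving tuples: {(13, m), (14, t), (17, x), (19, q), (19, s), (21, q), (22, m), (26, z), (27, d), (6, m)}
Apply σ_{E >= 7}; surviving tuples: {(10, s), (14, m), (16, b), (18, v), (19, s), (26, z), (36, b), (38, z), (7, t)}
Taking the difference: {(13, m), (14, t), (17, x), (19, q), (21, q), (22, m), (27, d), (6, m)}

{(13, m), (14, t), (17, x), (19, q), (21, q), (22, m), (27, d), (6, m)}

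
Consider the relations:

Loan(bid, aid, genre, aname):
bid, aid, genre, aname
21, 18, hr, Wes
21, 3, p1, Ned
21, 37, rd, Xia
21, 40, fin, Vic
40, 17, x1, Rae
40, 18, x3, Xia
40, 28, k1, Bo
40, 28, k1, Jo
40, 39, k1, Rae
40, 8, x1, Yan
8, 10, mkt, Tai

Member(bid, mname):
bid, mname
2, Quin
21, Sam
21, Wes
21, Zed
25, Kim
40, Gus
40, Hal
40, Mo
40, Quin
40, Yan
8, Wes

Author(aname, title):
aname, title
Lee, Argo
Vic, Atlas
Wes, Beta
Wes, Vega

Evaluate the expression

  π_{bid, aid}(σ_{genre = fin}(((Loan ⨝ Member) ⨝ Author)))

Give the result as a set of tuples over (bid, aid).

{(21, 40)}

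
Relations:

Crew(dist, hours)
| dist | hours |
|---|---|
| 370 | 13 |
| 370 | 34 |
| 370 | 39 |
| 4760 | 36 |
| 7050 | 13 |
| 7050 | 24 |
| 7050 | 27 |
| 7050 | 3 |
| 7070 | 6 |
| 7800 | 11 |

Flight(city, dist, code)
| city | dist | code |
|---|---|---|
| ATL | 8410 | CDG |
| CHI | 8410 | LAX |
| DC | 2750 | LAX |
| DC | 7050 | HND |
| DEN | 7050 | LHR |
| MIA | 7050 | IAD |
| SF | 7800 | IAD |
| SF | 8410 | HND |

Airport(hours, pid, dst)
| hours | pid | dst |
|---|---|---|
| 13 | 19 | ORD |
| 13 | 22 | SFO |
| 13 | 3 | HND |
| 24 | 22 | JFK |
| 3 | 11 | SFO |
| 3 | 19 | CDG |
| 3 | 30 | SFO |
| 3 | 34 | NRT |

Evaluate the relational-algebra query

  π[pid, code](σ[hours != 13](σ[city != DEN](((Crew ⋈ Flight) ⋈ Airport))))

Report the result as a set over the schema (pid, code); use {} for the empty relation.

{(11, HND), (11, IAD), (19, HND), (19, IAD), (22, HND), (22, IAD), (30, HND), (30, IAD), (34, HND), (34, IAD)}

Crew ⋈ Flight (natural join on dist): {(7050, 13, DC, HND), (7050, 13, DEN, LHR), (7050, 13, MIA, IAD), (7050, 24, DC, HND), (7050, 24, DEN, LHR), (7050, 24, MIA, IAD), (7050, 27, DC, HND), (7050, 27, DEN, LHR), (7050, 27, MIA, IAD), (7050, 3, DC, HND), (7050, 3, DEN, LHR), (7050, 3, MIA, IAD), (7800, 11, SF, IAD)}
(Crew ⋈ Flight) ⋈ Airport (natural join on hours): {(7050, 13, DC, HND, 19, ORD), (7050, 13, DC, HND, 22, SFO), (7050, 13, DC, HND, 3, HND), (7050, 13, DEN, LHR, 19, ORD), (7050, 13, DEN, LHR, 22, SFO), (7050, 13, DEN, LHR, 3, HND), (7050, 13, MIA, IAD, 19, ORD), (7050, 13, MIA, IAD, 22, SFO), (7050, 13, MIA, IAD, 3, HND), (7050, 24, DC, HND, 22, JFK), (7050, 24, DEN, LHR, 22, JFK), (7050, 24, MIA, IAD, 22, JFK), (7050, 3, DC, HND, 11, SFO), (7050, 3, DC, HND, 19, CDG), (7050, 3, DC, HND, 30, SFO), (7050, 3, DC, HND, 34, NRT), (7050, 3, DEN, LHR, 11, SFO), (7050, 3, DEN, LHR, 19, CDG), (7050, 3, DEN, LHR, 30, SFO), (7050, 3, DEN, LHR, 34, NRT), (7050, 3, MIA, IAD, 11, SFO), (7050, 3, MIA, IAD, 19, CDG), (7050, 3, MIA, IAD, 30, SFO), (7050, 3, MIA, IAD, 34, NRT)}
Selection city != DEN: {(7050, 13, DC, HND, 19, ORD), (7050, 13, DC, HND, 22, SFO), (7050, 13, DC, HND, 3, HND), (7050, 13, MIA, IAD, 19, ORD), (7050, 13, MIA, IAD, 22, SFO), (7050, 13, MIA, IAD, 3, HND), (7050, 24, DC, HND, 22, JFK), (7050, 24, MIA, IAD, 22, JFK), (7050, 3, DC, HND, 11, SFO), (7050, 3, DC, HND, 19, CDG), (7050, 3, DC, HND, 30, SFO), (7050, 3, DC, HND, 34, NRT), (7050, 3, MIA, IAD, 11, SFO), (7050, 3, MIA, IAD, 19, CDG), (7050, 3, MIA, IAD, 30, SFO), (7050, 3, MIA, IAD, 34, NRT)}
Selection hours != 13: {(7050, 24, DC, HND, 22, JFK), (7050, 24, MIA, IAD, 22, JFK), (7050, 3, DC, HND, 11, SFO), (7050, 3, DC, HND, 19, CDG), (7050, 3, DC, HND, 30, SFO), (7050, 3, DC, HND, 34, NRT), (7050, 3, MIA, IAD, 11, SFO), (7050, 3, MIA, IAD, 19, CDG), (7050, 3, MIA, IAD, 30, SFO), (7050, 3, MIA, IAD, 34, NRT)}
Keep only column(s) pid, code: {(11, HND), (11, IAD), (19, HND), (19, IAD), (22, HND), (22, IAD), (30, HND), (30, IAD), (34, HND), (34, IAD)}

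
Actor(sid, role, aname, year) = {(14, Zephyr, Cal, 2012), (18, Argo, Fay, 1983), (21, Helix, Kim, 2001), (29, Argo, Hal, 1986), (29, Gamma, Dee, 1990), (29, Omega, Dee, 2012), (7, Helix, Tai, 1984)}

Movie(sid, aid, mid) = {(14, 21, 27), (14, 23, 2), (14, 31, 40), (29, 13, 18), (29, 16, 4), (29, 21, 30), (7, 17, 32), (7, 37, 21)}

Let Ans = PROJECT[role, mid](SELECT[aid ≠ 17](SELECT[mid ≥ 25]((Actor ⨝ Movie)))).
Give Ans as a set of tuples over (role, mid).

{(Argo, 30), (Gamma, 30), (Omega, 30), (Zephyr, 27), (Zephyr, 40)}

Actor ⋈ Movie (natural join on sid): {(14, Zephyr, Cal, 2012, 21, 27), (14, Zephyr, Cal, 2012, 23, 2), (14, Zephyr, Cal, 2012, 31, 40), (29, Argo, Hal, 1986, 13, 18), (29, Argo, Hal, 1986, 16, 4), (29, Argo, Hal, 1986, 21, 30), (29, Gamma, Dee, 1990, 13, 18), (29, Gamma, Dee, 1990, 16, 4), (29, Gamma, Dee, 1990, 21, 30), (29, Omega, Dee, 2012, 13, 18), (29, Omega, Dee, 2012, 16, 4), (29, Omega, Dee, 2012, 21, 30), (7, Helix, Tai, 1984, 17, 32), (7, Helix, Tai, 1984, 37, 21)}
Apply σ_{mid ≥ 25}; surviving tuples: {(14, Zephyr, Cal, 2012, 21, 27), (14, Zephyr, Cal, 2012, 31, 40), (29, Argo, Hal, 1986, 21, 30), (29, Gamma, Dee, 1990, 21, 30), (29, Omega, Dee, 2012, 21, 30), (7, Helix, Tai, 1984, 17, 32)}
Apply σ_{aid ≠ 17}; surviving tuples: {(14, Zephyr, Cal, 2012, 21, 27), (14, Zephyr, Cal, 2012, 31, 40), (29, Argo, Hal, 1986, 21, 30), (29, Gamma, Dee, 1990, 21, 30), (29, Omega, Dee, 2012, 21, 30)}
π_{role, mid} gives {(Argo, 30), (Gamma, 30), (Omega, 30), (Zephyr, 27), (Zephyr, 40)}.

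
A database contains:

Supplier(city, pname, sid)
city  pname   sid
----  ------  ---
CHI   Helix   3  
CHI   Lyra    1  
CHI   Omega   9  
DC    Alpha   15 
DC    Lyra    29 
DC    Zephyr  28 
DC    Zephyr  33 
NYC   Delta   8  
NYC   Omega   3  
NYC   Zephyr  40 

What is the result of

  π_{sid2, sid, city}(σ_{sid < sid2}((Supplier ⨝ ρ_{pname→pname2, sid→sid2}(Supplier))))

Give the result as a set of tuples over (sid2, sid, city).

ρ[pname→pname2, sid→sid2]: schema becomes (city, pname2, sid2); tuples unchanged.
Natural join on city: {(CHI, Helix, 3, Helix, 3), (CHI, Helix, 3, Lyra, 1), (CHI, Helix, 3, Omega, 9), (CHI, Lyra, 1, Helix, 3), (CHI, Lyra, 1, Lyra, 1), (CHI, Lyra, 1, Omega, 9), (CHI, Omega, 9, Helix, 3), (CHI, Omega, 9, Lyra, 1), (CHI, Omega, 9, Omega, 9), (DC, Alpha, 15, Alpha, 15), (DC, Alpha, 15, Lyra, 29), (DC, Alpha, 15, Zephyr, 28), (DC, Alpha, 15, Zephyr, 33), (DC, Lyra, 29, Alpha, 15), (DC, Lyra, 29, Lyra, 29), (DC, Lyra, 29, Zephyr, 28), (DC, Lyra, 29, Zephyr, 33), (DC, Zephyr, 28, Alpha, 15), (DC, Zephyr, 28, Lyra, 29), (DC, Zephyr, 28, Zephyr, 28), (DC, Zephyr, 28, Zephyr, 33), (DC, Zephyr, 33, Alpha, 15), (DC, Zephyr, 33, Lyra, 29), (DC, Zephyr, 33, Zephyr, 28), (DC, Zephyr, 33, Zephyr, 33), (NYC, Delta, 8, Delta, 8), (NYC, Delta, 8, Omega, 3), (NYC, Delta, 8, Zephyr, 40), (NYC, Omega, 3, Delta, 8), (NYC, Omega, 3, Omega, 3), (NYC, Omega, 3, Zephyr, 40), (NYC, Zephyr, 40, Delta, 8), (NYC, Zephyr, 40, Omega, 3), (NYC, Zephyr, 40, Zephyr, 40)}
Apply σ_{sid < sid2}; surviving tuples: {(CHI, Helix, 3, Omega, 9), (CHI, Lyra, 1, Helix, 3), (CHI, Lyra, 1, Omega, 9), (DC, Alpha, 15, Lyra, 29), (DC, Alpha, 15, Zephyr, 28), (DC, Alpha, 15, Zephyr, 33), (DC, Lyra, 29, Zephyr, 33), (DC, Zephyr, 28, Lyra, 29), (DC, Zephyr, 28, Zephyr, 33), (NYC, Delta, 8, Zephyr, 40), (NYC, Omega, 3, Delta, 8), (NYC, Omega, 3, Zephyr, 40)}
π_{sid2, sid, city} gives {(28, 15, DC), (29, 15, DC), (29, 28, DC), (3, 1, CHI), (33, 15, DC), (33, 28, DC), (33, 29, DC), (40, 3, NYC), (40, 8, NYC), (8, 3, NYC), (9, 1, CHI), (9, 3, CHI)}.

{(28, 15, DC), (29, 15, DC), (29, 28, DC), (3, 1, CHI), (33, 15, DC), (33, 28, DC), (33, 29, DC), (40, 3, NYC), (40, 8, NYC), (8, 3, NYC), (9, 1, CHI), (9, 3, CHI)}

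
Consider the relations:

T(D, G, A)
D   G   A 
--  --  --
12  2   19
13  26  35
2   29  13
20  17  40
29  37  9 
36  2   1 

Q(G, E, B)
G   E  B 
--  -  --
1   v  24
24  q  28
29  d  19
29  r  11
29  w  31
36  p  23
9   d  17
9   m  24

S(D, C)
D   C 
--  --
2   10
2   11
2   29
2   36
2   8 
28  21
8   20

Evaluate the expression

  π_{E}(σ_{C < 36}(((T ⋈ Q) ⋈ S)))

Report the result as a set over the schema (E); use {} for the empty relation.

{d, r, w}

Joining T and Q on G yields {(2, 29, 13, d, 19), (2, 29, 13, r, 11), (2, 29, 13, w, 31)}.
Joining (T ⋈ Q) and S on D yields {(2, 29, 13, d, 19, 10), (2, 29, 13, d, 19, 11), (2, 29, 13, d, 19, 29), (2, 29, 13, d, 19, 36), (2, 29, 13, d, 19, 8), (2, 29, 13, r, 11, 10), (2, 29, 13, r, 11, 11), (2, 29, 13, r, 11, 29), (2, 29, 13, r, 11, 36), (2, 29, 13, r, 11, 8), (2, 29, 13, w, 31, 10), (2, 29, 13, w, 31, 11), (2, 29, 13, w, 31, 29), (2, 29, 13, w, 31, 36), (2, 29, 13, w, 31, 8)}.
σ[C < 36]: keep tuples satisfying C < 36 → {(2, 29, 13, d, 19, 10), (2, 29, 13, d, 19, 11), (2, 29, 13, d, 19, 29), (2, 29, 13, d, 19, 8), (2, 29, 13, r, 11, 10), (2, 29, 13, r, 11, 11), (2, 29, 13, r, 11, 29), (2, 29, 13, r, 11, 8), (2, 29, 13, w, 31, 10), (2, 29, 13, w, 31, 11), (2, 29, 13, w, 31, 29), (2, 29, 13, w, 31, 8)}
π[E]: project onto (E) (9 duplicate(s) eliminated) → {d, r, w}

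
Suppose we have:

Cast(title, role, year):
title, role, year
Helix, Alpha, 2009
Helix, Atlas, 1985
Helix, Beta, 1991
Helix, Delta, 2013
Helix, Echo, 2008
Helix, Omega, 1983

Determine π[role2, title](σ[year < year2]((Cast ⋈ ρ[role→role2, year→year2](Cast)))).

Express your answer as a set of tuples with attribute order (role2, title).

ρ[role→role2, year→year2]: schema becomes (title, role2, year2); tuples unchanged.
Joining Cast and ρ[role→role2, year→year2](Cast) on title yields {(Helix, Alpha, 2009, Alpha, 2009), (Helix, Alpha, 2009, Atlas, 1985), (Helix, Alpha, 2009, Beta, 1991), (Helix, Alpha, 2009, Delta, 2013), (Helix, Alpha, 2009, Echo, 2008), (Helix, Alpha, 2009, Omega, 1983), (Helix, Atlas, 1985, Alpha, 2009), (Helix, Atlas, 1985, Atlas, 1985), (Helix, Atlas, 1985, Beta, 1991), (Helix, Atlas, 1985, Delta, 2013), (Helix, Atlas, 1985, Echo, 2008), (Helix, Atlas, 1985, Omega, 1983), (Helix, Beta, 1991, Alpha, 2009), (Helix, Beta, 1991, Atlas, 1985), (Helix, Beta, 1991, Beta, 1991), (Helix, Beta, 1991, Delta, 2013), (Helix, Beta, 1991, Echo, 2008), (Helix, Beta, 1991, Omega, 1983), (Helix, Delta, 2013, Alpha, 2009), (Helix, Delta, 2013, Atlas, 1985), (Helix, Delta, 2013, Beta, 1991), (Helix, Delta, 2013, Delta, 2013), (Helix, Delta, 2013, Echo, 2008), (Helix, Delta, 2013, Omega, 1983), (Helix, Echo, 2008, Alpha, 2009), (Helix, Echo, 2008, Atlas, 1985), (Helix, Echo, 2008, Beta, 1991), (Helix, Echo, 2008, Delta, 2013), (Helix, Echo, 2008, Echo, 2008), (Helix, Echo, 2008, Omega, 1983), (Helix, Omega, 1983, Alpha, 2009), (Helix, Omega, 1983, Atlas, 1985), (Helix, Omega, 1983, Beta, 1991), (Helix, Omega, 1983, Delta, 2013), (Helix, Omega, 1983, Echo, 2008), (Helix, Omega, 1983, Omega, 1983)}.
σ[year < year2]: keep tuples satisfying year < year2 → {(Helix, Alpha, 2009, Delta, 2013), (Helix, Atlas, 1985, Alpha, 2009), (Helix, Atlas, 1985, Beta, 1991), (Helix, Atlas, 1985, Delta, 2013), (Helix, Atlas, 1985, Echo, 2008), (Helix, Beta, 1991, Alpha, 2009), (Helix, Beta, 1991, Delta, 2013), (Helix, Beta, 1991, Echo, 2008), (Helix, Echo, 2008, Alpha, 2009), (Helix, Echo, 2008, Delta, 2013), (Helix, Omega, 1983, Alpha, 2009), (Helix, Omega, 1983, Atlas, 1985), (Helix, Omega, 1983, Beta, 1991), (Helix, Omega, 1983, Delta, 2013), (Helix, Omega, 1983, Echo, 2008)}
π_{role2, title} gives {(Alpha, Helix), (Atlas, Helix), (Beta, Helix), (Delta, Helix), (Echo, Helix)} (10 duplicate(s) eliminated).

{(Alpha, Helix), (Atlas, Helix), (Beta, Helix), (Delta, Helix), (Echo, Helix)}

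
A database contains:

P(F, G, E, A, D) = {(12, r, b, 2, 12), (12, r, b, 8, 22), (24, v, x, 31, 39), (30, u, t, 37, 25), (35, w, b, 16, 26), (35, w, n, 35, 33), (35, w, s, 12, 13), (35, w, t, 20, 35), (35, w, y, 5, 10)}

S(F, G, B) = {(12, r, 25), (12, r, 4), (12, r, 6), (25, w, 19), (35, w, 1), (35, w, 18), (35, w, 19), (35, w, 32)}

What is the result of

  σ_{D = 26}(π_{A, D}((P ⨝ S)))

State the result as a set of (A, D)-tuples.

{(16, 26)}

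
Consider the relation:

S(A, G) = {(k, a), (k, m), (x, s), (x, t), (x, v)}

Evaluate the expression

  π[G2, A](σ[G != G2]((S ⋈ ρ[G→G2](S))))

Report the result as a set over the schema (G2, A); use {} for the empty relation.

{(a, k), (m, k), (s, x), (t, x), (v, x)}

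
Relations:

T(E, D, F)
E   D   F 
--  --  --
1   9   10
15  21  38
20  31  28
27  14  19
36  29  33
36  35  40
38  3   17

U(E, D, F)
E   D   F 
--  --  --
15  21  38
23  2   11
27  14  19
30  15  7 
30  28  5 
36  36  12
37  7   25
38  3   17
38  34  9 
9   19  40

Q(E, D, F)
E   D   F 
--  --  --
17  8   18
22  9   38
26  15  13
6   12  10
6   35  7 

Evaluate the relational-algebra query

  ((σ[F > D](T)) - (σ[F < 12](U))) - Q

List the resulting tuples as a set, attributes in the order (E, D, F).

Selection F > D: {(1, 9, 10), (15, 21, 38), (27, 14, 19), (36, 29, 33), (36, 35, 40), (38, 3, 17)}
Selection F < 12: {(23, 2, 11), (30, 15, 7), (30, 28, 5), (38, 34, 9)}
Set difference of the two operands is {(1, 9, 10), (15, 21, 38), (27, 14, 19), (36, 29, 33), (36, 35, 40), (38, 3, 17)}.
Set difference of the two operands is {(1, 9, 10), (15, 21, 38), (27, 14, 19), (36, 29, 33), (36, 35, 40), (38, 3, 17)}.

{(1, 9, 10), (15, 21, 38), (27, 14, 19), (36, 29, 33), (36, 35, 40), (38, 3, 17)}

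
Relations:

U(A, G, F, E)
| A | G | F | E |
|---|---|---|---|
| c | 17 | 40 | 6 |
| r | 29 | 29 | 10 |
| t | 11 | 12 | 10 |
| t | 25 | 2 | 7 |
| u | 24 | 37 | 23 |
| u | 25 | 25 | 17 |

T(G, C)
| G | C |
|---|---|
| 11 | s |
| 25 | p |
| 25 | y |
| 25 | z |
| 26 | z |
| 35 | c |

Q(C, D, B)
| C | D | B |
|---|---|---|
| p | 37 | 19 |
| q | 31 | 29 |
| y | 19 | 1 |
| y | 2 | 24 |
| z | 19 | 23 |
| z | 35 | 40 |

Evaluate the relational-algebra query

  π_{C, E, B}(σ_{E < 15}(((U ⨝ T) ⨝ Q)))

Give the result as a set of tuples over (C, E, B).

{(p, 7, 19), (y, 7, 1), (y, 7, 24), (z, 7, 23), (z, 7, 40)}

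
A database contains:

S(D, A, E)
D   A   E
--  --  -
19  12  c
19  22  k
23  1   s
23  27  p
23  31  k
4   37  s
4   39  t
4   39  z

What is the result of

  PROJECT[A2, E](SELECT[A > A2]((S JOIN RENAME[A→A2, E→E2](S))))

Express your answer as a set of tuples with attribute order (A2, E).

ρ[A→A2, E→E2]: schema becomes (D, A2, E2); tuples unchanged.
Natural join on D: {(19, 12, c, 12, c), (19, 12, c, 22, k), (19, 22, k, 12, c), (19, 22, k, 22, k), (23, 1, s, 1, s), (23, 1, s, 27, p), (23, 1, s, 31, k), (23, 27, p, 1, s), (23, 27, p, 27, p), (23, 27, p, 31, k), (23, 31, k, 1, s), (23, 31, k, 27, p), (23, 31, k, 31, k), (4, 37, s, 37, s), (4, 37, s, 39, t), (4, 37, s, 39, z), (4, 39, t, 37, s), (4, 39, t, 39, t), (4, 39, t, 39, z), (4, 39, z, 37, s), (4, 39, z, 39, t), (4, 39, z, 39, z)}
Selection A > A2: {(19, 22, k, 12, c), (23, 27, p, 1, s), (23, 31, k, 1, s), (23, 31, k, 27, p), (4, 39, t, 37, s), (4, 39, z, 37, s)}
Keep only column(s) A2, E: {(1, k), (1, p), (12, k), (27, k), (37, t), (37, z)}

{(1, k), (1, p), (12, k), (27, k), (37, t), (37, z)}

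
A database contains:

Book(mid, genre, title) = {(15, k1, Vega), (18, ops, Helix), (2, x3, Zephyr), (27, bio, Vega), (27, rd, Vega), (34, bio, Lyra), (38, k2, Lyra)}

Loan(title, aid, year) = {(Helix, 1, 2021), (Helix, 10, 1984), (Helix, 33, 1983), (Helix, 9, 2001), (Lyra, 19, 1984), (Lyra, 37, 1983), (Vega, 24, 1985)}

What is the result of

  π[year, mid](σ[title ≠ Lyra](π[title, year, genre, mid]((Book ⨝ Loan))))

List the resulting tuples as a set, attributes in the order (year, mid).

Book ⋈ Loan (natural join on title): {(15, k1, Vega, 24, 1985), (18, ops, Helix, 1, 2021), (18, ops, Helix, 10, 1984), (18, ops, Helix, 33, 1983), (18, ops, Helix, 9, 2001), (27, bio, Vega, 24, 1985), (27, rd, Vega, 24, 1985), (34, bio, Lyra, 19, 1984), (34, bio, Lyra, 37, 1983), (38, k2, Lyra, 19, 1984), (38, k2, Lyra, 37, 1983)}
Keep only column(s) title, year, genre, mid: {(Helix, 1983, ops, 18), (Helix, 1984, ops, 18), (Helix, 2001, ops, 18), (Helix, 2021, ops, 18), (Lyra, 1983, bio, 34), (Lyra, 1983, k2, 38), (Lyra, 1984, bio, 34), (Lyra, 1984, k2, 38), (Vega, 1985, bio, 27), (Vega, 1985, k1, 15), (Vega, 1985, rd, 27)}
Filtering on title ≠ Lyra leaves {(Helix, 1983, ops, 18), (Helix, 1984, ops, 18), (Helix, 2001, ops, 18), (Helix, 2021, ops, 18), (Vega, 1985, bio, 27), (Vega, 1985, k1, 15), (Vega, 1985, rd, 27)}.
Keep only column(s) year, mid (1 duplicate(s) eliminated): {(1983, 18), (1984, 18), (1985, 15), (1985, 27), (2001, 18), (2021, 18)}

{(1983, 18), (1984, 18), (1985, 15), (1985, 27), (2001, 18), (2021, 18)}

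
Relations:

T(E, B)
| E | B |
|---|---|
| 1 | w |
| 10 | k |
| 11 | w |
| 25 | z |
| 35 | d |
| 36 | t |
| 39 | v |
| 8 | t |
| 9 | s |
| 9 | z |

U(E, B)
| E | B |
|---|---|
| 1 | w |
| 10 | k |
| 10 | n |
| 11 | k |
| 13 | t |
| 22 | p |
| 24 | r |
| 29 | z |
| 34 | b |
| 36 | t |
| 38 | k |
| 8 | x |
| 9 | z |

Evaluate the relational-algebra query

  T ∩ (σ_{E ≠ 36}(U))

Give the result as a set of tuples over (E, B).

{(1, w), (10, k), (9, z)}

σ[E ≠ 36]: keep tuples satisfying E ≠ 36 → {(1, w), (10, k), (10, n), (11, k), (13, t), (22, p), (24, r), (29, z), (34, b), (38, k), (8, x), (9, z)}
Taking the intersection: {(1, w), (10, k), (9, z)}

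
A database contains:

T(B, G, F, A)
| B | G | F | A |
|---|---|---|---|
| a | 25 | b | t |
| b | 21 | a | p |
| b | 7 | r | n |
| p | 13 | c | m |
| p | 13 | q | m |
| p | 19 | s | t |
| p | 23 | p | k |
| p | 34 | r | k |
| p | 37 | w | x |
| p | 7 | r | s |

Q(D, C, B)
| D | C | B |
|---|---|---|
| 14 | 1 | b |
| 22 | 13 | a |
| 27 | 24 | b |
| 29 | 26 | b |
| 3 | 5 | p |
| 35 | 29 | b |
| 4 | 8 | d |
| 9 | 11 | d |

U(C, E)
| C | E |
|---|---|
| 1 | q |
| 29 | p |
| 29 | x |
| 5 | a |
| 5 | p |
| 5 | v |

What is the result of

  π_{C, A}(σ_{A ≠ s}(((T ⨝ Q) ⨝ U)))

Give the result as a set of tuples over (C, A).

{(1, n), (1, p), (29, n), (29, p), (5, k), (5, m), (5, t), (5, x)}

Natural join on B: {(a, 25, b, t, 22, 13), (b, 21, a, p, 14, 1), (b, 21, a, p, 27, 24), (b, 21, a, p, 29, 26), (b, 21, a, p, 35, 29), (b, 7, r, n, 14, 1), (b, 7, r, n, 27, 24), (b, 7, r, n, 29, 26), (b, 7, r, n, 35, 29), (p, 13, c, m, 3, 5), (p, 13, q, m, 3, 5), (p, 19, s, t, 3, 5), (p, 23, p, k, 3, 5), (p, 34, r, k, 3, 5), (p, 37, w, x, 3, 5), (p, 7, r, s, 3, 5)}
Natural join on C: {(b, 21, a, p, 14, 1, q), (b, 21, a, p, 35, 29, p), (b, 21, a, p, 35, 29, x), (b, 7, r, n, 14, 1, q), (b, 7, r, n, 35, 29, p), (b, 7, r, n, 35, 29, x), (p, 13, c, m, 3, 5, a), (p, 13, c, m, 3, 5, p), (p, 13, c, m, 3, 5, v), (p, 13, q, m, 3, 5, a), (p, 13, q, m, 3, 5, p), (p, 13, q, m, 3, 5, v), (p, 19, s, t, 3, 5, a), (p, 19, s, t, 3, 5, p), (p, 19, s, t, 3, 5, v), (p, 23, p, k, 3, 5, a), (p, 23, p, k, 3, 5, p), (p, 23, p, k, 3, 5, v), (p, 34, r, k, 3, 5, a), (p, 34, r, k, 3, 5, p), (p, 34, r, k, 3, 5, v), (p, 37, w, x, 3, 5, a), (p, 37, w, x, 3, 5, p), (p, 37, w, x, 3, 5, v), (p, 7, r, s, 3, 5, a), (p, 7, r, s, 3, 5, p), (p, 7, r, s, 3, 5, v)}
Filtering on A ≠ s leaves {(b, 21, a, p, 14, 1, q), (b, 21, a, p, 35, 29, p), (b, 21, a, p, 35, 29, x), (b, 7, r, n, 14, 1, q), (b, 7, r, n, 35, 29, p), (b, 7, r, n, 35, 29, x), (p, 13, c, m, 3, 5, a), (p, 13, c, m, 3, 5, p), (p, 13, c, m, 3, 5, v), (p, 13, q, m, 3, 5, a), (p, 13, q, m, 3, 5, p), (p, 13, q, m, 3, 5, v), (p, 19, s, t, 3, 5, a), (p, 19, s, t, 3, 5, p), (p, 19, s, t, 3, 5, v), (p, 23, p, k, 3, 5, a), (p, 23, p, k, 3, 5, p), (p, 23, p, k, 3, 5, v), (p, 34, r, k, 3, 5, a), (p, 34, r, k, 3, 5, p), (p, 34, r, k, 3, 5, v), (p, 37, w, x, 3, 5, a), (p, 37, w, x, 3, 5, p), (p, 37, w, x, 3, 5, v)}.
π[C, A]: project onto (C, A) (16 duplicate(s) eliminated) → {(1, n), (1, p), (29, n), (29, p), (5, k), (5, m), (5, t), (5, x)}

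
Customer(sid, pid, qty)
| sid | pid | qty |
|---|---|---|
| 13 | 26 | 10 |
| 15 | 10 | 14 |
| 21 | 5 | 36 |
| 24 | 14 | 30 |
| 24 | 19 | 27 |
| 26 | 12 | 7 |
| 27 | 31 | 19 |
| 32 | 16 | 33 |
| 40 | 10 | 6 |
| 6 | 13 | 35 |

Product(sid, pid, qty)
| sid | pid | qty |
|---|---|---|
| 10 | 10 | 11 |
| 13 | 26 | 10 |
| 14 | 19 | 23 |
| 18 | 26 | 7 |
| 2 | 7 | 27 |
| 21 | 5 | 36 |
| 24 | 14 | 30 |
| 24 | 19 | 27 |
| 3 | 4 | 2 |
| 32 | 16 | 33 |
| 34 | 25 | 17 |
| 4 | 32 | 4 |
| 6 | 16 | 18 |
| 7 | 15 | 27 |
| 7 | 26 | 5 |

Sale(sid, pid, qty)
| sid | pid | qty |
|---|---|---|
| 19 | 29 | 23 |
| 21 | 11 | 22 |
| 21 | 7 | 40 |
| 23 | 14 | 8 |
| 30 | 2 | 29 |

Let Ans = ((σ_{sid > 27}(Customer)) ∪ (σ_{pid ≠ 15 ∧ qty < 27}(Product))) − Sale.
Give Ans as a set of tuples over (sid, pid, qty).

Apply σ_{sid > 27}; surviving tuples: {(32, 16, 33), (40, 10, 6)}
Apply σ_{pid ≠ 15 ∧ qty < 27}; surviving tuples: {(10, 10, 11), (13, 26, 10), (14, 19, 23), (18, 26, 7), (3, 4, 2), (34, 25, 17), (4, 32, 4), (6, 16, 18), (7, 26, 5)}
Union: {(32, 16, 33), (40, 10, 6)} with {(10, 10, 11), (13, 26, 10), (14, 19, 23), (18, 26, 7), (3, 4, 2), (34, 25, 17), (4, 32, 4), (6, 16, 18), (7, 26, 5)} → {(10, 10, 11), (13, 26, 10), (14, 19, 23), (18, 26, 7), (3, 4, 2), (32, 16, 33), (34, 25, 17), (4, 32, 4), (40, 10, 6), (6, 16, 18), (7, 26, 5)}
Difference: {(10, 10, 11), (13, 26, 10), (14, 19, 23), (18, 26, 7), (3, 4, 2), (32, 16, 33), (34, 25, 17), (4, 32, 4), (40, 10, 6), (6, 16, 18), (7, 26, 5)} with {(19, 29, 23), (21, 11, 22), (21, 7, 40), (23, 14, 8), (30, 2, 29)} → {(10, 10, 11), (13, 26, 10), (14, 19, 23), (18, 26, 7), (3, 4, 2), (32, 16, 33), (34, 25, 17), (4, 32, 4), (40, 10, 6), (6, 16, 18), (7, 26, 5)}

{(10, 10, 11), (13, 26, 10), (14, 19, 23), (18, 26, 7), (3, 4, 2), (32, 16, 33), (34, 25, 17), (4, 32, 4), (40, 10, 6), (6, 16, 18), (7, 26, 5)}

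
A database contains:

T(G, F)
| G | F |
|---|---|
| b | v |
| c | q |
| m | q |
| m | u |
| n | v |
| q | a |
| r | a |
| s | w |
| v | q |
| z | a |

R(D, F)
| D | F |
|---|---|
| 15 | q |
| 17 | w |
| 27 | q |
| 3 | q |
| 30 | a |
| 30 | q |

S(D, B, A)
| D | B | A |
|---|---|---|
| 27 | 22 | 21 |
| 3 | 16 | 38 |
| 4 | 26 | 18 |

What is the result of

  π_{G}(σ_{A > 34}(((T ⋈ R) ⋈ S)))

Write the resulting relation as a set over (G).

Joining T and R on F yields {(c, q, 15), (c, q, 27), (c, q, 3), (c, q, 30), (m, q, 15), (m, q, 27), (m, q, 3), (m, q, 30), (q, a, 30), (r, a, 30), (s, w, 17), (v, q, 15), (v, q, 27), (v, q, 3), (v, q, 30), (z, a, 30)}.
Joining (T ⋈ R) and S on D yields {(c, q, 27, 22, 21), (c, q, 3, 16, 38), (m, q, 27, 22, 21), (m, q, 3, 16, 38), (v, q, 27, 22, 21), (v, q, 3, 16, 38)}.
σ[A > 34]: keep tuples satisfying A > 34 → {(c, q, 3, 16, 38), (m, q, 3, 16, 38), (v, q, 3, 16, 38)}
Keep only column(s) G: {c, m, v}

{c, m, v}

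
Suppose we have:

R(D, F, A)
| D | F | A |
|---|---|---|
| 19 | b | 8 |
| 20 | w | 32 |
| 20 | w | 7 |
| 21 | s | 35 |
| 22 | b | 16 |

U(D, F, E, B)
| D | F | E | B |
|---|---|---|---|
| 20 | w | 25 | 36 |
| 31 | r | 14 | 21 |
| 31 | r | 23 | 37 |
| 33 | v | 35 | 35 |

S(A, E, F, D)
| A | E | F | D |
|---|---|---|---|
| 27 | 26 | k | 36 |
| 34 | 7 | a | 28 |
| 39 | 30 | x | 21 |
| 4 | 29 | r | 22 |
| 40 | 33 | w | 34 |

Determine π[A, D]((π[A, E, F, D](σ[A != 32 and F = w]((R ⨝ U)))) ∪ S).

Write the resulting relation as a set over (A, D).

Joining R and U on D, F yields {(20, w, 32, 25, 36), (20, w, 7, 25, 36)}.
Apply σ_{A != 32 and F = w}; surviving tuples: {(20, w, 7, 25, 36)}
π_{A, E, F, D} gives {(7, 25, w, 20)}.
Set union of the two operands is {(27, 26, k, 36), (34, 7, a, 28), (39, 30, x, 21), (4, 29, r, 22), (40, 33, w, 34), (7, 25, w, 20)}.
π_{A, D} gives {(27, 36), (34, 28), (39, 21), (4, 22), (40, 34), (7, 20)}.

{(27, 36), (34, 28), (39, 21), (4, 22), (40, 34), (7, 20)}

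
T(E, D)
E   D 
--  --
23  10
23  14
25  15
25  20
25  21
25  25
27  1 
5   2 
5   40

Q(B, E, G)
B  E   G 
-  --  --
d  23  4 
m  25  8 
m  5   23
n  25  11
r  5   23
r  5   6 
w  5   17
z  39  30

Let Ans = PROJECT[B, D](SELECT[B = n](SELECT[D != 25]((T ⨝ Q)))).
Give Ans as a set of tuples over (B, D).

Joining T and Q on E yields {(23, 10, d, 4), (23, 14, d, 4), (25, 15, m, 8), (25, 15, n, 11), (25, 20, m, 8), (25, 20, n, 11), (25, 21, m, 8), (25, 21, n, 11), (25, 25, m, 8), (25, 25, n, 11), (5, 2, m, 23), (5, 2, r, 23), (5, 2, r, 6), (5, 2, w, 17), (5, 40, m, 23), (5, 40, r, 23), (5, 40, r, 6), (5, 40, w, 17)}.
Selection D != 25: {(23, 10, d, 4), (23, 14, d, 4), (25, 15, m, 8), (25, 15, n, 11), (25, 20, m, 8), (25, 20, n, 11), (25, 21, m, 8), (25, 21, n, 11), (5, 2, m, 23), (5, 2, r, 23), (5, 2, r, 6), (5, 2, w, 17), (5, 40, m, 23), (5, 40, r, 23), (5, 40, r, 6), (5, 40, w, 17)}
Selection B = n: {(25, 15, n, 11), (25, 20, n, 11), (25, 21, n, 11)}
π_{B, D} gives {(n, 15), (n, 20), (n, 21)}.

{(n, 15), (n, 20), (n, 21)}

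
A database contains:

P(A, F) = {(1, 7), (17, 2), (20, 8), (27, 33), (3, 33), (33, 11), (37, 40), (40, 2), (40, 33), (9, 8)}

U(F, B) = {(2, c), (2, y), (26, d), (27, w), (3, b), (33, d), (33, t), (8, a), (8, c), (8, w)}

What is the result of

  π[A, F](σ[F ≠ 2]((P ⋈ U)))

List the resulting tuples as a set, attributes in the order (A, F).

{(20, 8), (27, 33), (3, 33), (40, 33), (9, 8)}

P ⋈ U (natural join on F): {(17, 2, c), (17, 2, y), (20, 8, a), (20, 8, c), (20, 8, w), (27, 33, d), (27, 33, t), (3, 33, d), (3, 33, t), (40, 2, c), (40, 2, y), (40, 33, d), (40, 33, t), (9, 8, a), (9, 8, c), (9, 8, w)}
Apply σ_{F ≠ 2}; surviving tuples: {(20, 8, a), (20, 8, c), (20, 8, w), (27, 33, d), (27, 33, t), (3, 33, d), (3, 33, t), (40, 33, d), (40, 33, t), (9, 8, a), (9, 8, c), (9, 8, w)}
π[A, F]: project onto (A, F) (7 duplicate(s) eliminated) → {(20, 8), (27, 33), (3, 33), (40, 33), (9, 8)}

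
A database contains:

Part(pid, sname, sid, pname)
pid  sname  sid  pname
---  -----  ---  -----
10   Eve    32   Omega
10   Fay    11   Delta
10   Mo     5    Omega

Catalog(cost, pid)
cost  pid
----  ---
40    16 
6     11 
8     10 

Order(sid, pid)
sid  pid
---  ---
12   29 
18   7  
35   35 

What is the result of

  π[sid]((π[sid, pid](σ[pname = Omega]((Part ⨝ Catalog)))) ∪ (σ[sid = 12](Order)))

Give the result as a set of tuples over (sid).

{12, 32, 5}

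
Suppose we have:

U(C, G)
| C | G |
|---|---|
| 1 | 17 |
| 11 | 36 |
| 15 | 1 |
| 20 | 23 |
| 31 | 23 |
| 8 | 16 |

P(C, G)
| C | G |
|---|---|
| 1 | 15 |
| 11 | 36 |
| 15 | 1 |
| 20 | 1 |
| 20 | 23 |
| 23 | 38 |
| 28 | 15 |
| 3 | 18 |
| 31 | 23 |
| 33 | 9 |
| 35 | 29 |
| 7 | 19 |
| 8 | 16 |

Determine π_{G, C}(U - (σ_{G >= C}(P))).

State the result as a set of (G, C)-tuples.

σ[G >= C]: keep tuples satisfying G >= C → {(1, 15), (11, 36), (20, 23), (23, 38), (3, 18), (7, 19), (8, 16)}
Set difference of the two operands is {(1, 17), (15, 1), (31, 23)}.
π_{G, C} gives {(1, 15), (17, 1), (23, 31)}.

{(1, 15), (17, 1), (23, 31)}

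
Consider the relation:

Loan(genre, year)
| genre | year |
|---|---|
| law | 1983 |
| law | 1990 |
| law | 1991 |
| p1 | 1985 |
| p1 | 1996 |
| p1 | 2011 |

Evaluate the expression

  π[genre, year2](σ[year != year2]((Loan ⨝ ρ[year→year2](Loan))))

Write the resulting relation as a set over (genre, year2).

{(law, 1983), (law, 1990), (law, 1991), (p1, 1985), (p1, 1996), (p1, 2011)}

ρ[year→year2]: schema becomes (genre, year2); tuples unchanged.
Natural join on genre: {(law, 1983, 1983), (law, 1983, 1990), (law, 1983, 1991), (law, 1990, 1983), (law, 1990, 1990), (law, 1990, 1991), (law, 1991, 1983), (law, 1991, 1990), (law, 1991, 1991), (p1, 1985, 1985), (p1, 1985, 1996), (p1, 1985, 2011), (p1, 1996, 1985), (p1, 1996, 1996), (p1, 1996, 2011), (p1, 2011, 1985), (p1, 2011, 1996), (p1, 2011, 2011)}
Selection year != year2: {(law, 1983, 1990), (law, 1983, 1991), (law, 1990, 1983), (law, 1990, 1991), (law, 1991, 1983), (law, 1991, 1990), (p1, 1985, 1996), (p1, 1985, 2011), (p1, 1996, 1985), (p1, 1996, 2011), (p1, 2011, 1985), (p1, 2011, 1996)}
π[genre, year2]: project onto (genre, year2) (6 duplicate(s) eliminated) → {(law, 1983), (law, 1990), (law, 1991), (p1, 1985), (p1, 1996), (p1, 2011)}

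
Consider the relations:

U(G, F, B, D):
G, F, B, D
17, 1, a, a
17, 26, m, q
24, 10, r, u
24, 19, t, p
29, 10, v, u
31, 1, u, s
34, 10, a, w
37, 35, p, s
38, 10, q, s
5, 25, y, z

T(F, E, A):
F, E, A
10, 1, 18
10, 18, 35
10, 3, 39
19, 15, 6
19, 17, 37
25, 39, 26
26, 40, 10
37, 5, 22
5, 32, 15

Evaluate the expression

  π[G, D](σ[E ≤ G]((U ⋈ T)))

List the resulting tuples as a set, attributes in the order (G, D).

{(24, p), (24, u), (29, u), (34, w), (38, s)}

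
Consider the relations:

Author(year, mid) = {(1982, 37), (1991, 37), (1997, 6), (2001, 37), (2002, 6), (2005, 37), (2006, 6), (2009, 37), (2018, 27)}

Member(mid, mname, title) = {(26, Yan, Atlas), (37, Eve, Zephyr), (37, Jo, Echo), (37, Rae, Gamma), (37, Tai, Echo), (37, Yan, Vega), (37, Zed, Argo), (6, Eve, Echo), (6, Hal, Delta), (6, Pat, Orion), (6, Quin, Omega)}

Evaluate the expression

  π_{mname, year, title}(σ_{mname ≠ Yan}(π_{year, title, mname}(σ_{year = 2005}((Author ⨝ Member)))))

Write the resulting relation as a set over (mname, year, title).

Author ⋈ Member (natural join on mid): {(1982, 37, Eve, Zephyr), (1982, 37, Jo, Echo), (1982, 37, Rae, Gamma), (1982, 37, Tai, Echo), (1982, 37, Yan, Vega), (1982, 37, Zed, Argo), (1991, 37, Eve, Zephyr), (1991, 37, Jo, Echo), (1991, 37, Rae, Gamma), (1991, 37, Tai, Echo), (1991, 37, Yan, Vega), (1991, 37, Zed, Argo), (1997, 6, Eve, Echo), (1997, 6, Hal, Delta), (1997, 6, Pat, Orion), (1997, 6, Quin, Omega), (2001, 37, Eve, Zephyr), (2001, 37, Jo, Echo), (2001, 37, Rae, Gamma), (2001, 37, Tai, Echo), (2001, 37, Yan, Vega), (2001, 37, Zed, Argo), (2002, 6, Eve, Echo), (2002, 6, Hal, Delta), (2002, 6, Pat, Orion), (2002, 6, Quin, Omega), (2005, 37, Eve, Zephyr), (2005, 37, Jo, Echo), (2005, 37, Rae, Gamma), (2005, 37, Tai, Echo), (2005, 37, Yan, Vega), (2005, 37, Zed, Argo), (2006, 6, Eve, Echo), (2006, 6, Hal, Delta), (2006, 6, Pat, Orion), (2006, 6, Quin, Omega), (2009, 37, Eve, Zephyr), (2009, 37, Jo, Echo), (2009, 37, Rae, Gamma), (2009, 37, Tai, Echo), (2009, 37, Yan, Vega), (2009, 37, Zed, Argo)}
Selection year = 2005: {(2005, 37, Eve, Zephyr), (2005, 37, Jo, Echo), (2005, 37, Rae, Gamma), (2005, 37, Tai, Echo), (2005, 37, Yan, Vega), (2005, 37, Zed, Argo)}
π[year, title, mname]: project onto (year, title, mname) → {(2005, Argo, Zed), (2005, Echo, Jo), (2005, Echo, Tai), (2005, Gamma, Rae), (2005, Vega, Yan), (2005, Zephyr, Eve)}
Selection mname ≠ Yan: {(2005, Argo, Zed), (2005, Echo, Jo), (2005, Echo, Tai), (2005, Gamma, Rae), (2005, Zephyr, Eve)}
π[mname, year, title]: project onto (mname, year, title) → {(Eve, 2005, Zephyr), (Jo, 2005, Echo), (Rae, 2005, Gamma), (Tai, 2005, Echo), (Zed, 2005, Argo)}

{(Eve, 2005, Zephyr), (Jo, 2005, Echo), (Rae, 2005, Gamma), (Tai, 2005, Echo), (Zed, 2005, Argo)}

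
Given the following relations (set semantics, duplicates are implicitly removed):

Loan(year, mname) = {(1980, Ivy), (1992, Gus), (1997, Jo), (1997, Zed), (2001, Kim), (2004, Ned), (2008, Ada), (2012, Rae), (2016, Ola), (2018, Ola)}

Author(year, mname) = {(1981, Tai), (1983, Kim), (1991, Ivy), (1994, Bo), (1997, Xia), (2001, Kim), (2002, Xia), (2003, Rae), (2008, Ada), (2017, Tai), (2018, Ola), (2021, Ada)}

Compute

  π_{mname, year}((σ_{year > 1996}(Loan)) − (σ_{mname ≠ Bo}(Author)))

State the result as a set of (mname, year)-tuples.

Filtering on year > 1996 leaves {(1997, Jo), (1997, Zed), (2001, Kim), (2004, Ned), (2008, Ada), (2012, Rae), (2016, Ola), (2018, Ola)}.
Filtering on mname ≠ Bo leaves {(1981, Tai), (1983, Kim), (1991, Ivy), (1997, Xia), (2001, Kim), (2002, Xia), (2003, Rae), (2008, Ada), (2017, Tai), (2018, Ola), (2021, Ada)}.
Taking the difference: {(1997, Jo), (1997, Zed), (2004, Ned), (2012, Rae), (2016, Ola)}
Keep only column(s) mname, year: {(Jo, 1997), (Ned, 2004), (Ola, 2016), (Rae, 2012), (Zed, 1997)}

{(Jo, 1997), (Ned, 2004), (Ola, 2016), (Rae, 2012), (Zed, 1997)}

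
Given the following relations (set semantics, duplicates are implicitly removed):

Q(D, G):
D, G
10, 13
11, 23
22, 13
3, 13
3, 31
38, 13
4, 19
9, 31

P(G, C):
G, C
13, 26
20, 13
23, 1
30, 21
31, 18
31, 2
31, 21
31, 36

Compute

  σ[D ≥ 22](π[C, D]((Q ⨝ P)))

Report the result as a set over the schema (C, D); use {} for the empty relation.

{(26, 22), (26, 38)}

Q ⋈ P (natural join on G): {(10, 13, 26), (11, 23, 1), (22, 13, 26), (3, 13, 26), (3, 31, 18), (3, 31, 2), (3, 31, 21), (3, 31, 36), (38, 13, 26), (9, 31, 18), (9, 31, 2), (9, 31, 21), (9, 31, 36)}
π_{C, D} gives {(1, 11), (18, 3), (18, 9), (2, 3), (2, 9), (21, 3), (21, 9), (26, 10), (26, 22), (26, 3), (26, 38), (36, 3), (36, 9)}.
Selection D ≥ 22: {(26, 22), (26, 38)}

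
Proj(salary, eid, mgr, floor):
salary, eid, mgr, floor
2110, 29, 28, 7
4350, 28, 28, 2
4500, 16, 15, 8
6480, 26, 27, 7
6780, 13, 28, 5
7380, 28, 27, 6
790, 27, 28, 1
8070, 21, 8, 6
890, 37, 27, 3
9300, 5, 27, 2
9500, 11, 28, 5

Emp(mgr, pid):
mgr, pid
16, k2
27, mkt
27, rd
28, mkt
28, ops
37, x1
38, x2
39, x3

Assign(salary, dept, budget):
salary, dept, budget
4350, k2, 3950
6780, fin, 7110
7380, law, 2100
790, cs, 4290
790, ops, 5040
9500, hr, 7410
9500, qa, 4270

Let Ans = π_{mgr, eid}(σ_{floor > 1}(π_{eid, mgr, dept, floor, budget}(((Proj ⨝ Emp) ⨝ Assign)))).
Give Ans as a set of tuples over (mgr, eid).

Proj ⋈ Emp (natural join on mgr): {(2110, 29, 28, 7, mkt), (2110, 29, 28, 7, ops), (4350, 28, 28, 2, mkt), (4350, 28, 28, 2, ops), (6480, 26, 27, 7, mkt), (6480, 26, 27, 7, rd), (6780, 13, 28, 5, mkt), (6780, 13, 28, 5, ops), (7380, 28, 27, 6, mkt), (7380, 28, 27, 6, rd), (790, 27, 28, 1, mkt), (790, 27, 28, 1, ops), (890, 37, 27, 3, mkt), (890, 37, 27, 3, rd), (9300, 5, 27, 2, mkt), (9300, 5, 27, 2, rd), (9500, 11, 28, 5, mkt), (9500, 11, 28, 5, ops)}
(Proj ⨝ Emp) ⋈ Assign (natural join on salary): {(4350, 28, 28, 2, mkt, k2, 3950), (4350, 28, 28, 2, ops, k2, 3950), (6780, 13, 28, 5, mkt, fin, 7110), (6780, 13, 28, 5, ops, fin, 7110), (7380, 28, 27, 6, mkt, law, 2100), (7380, 28, 27, 6, rd, law, 2100), (790, 27, 28, 1, mkt, cs, 4290), (790, 27, 28, 1, mkt, ops, 5040), (790, 27, 28, 1, ops, cs, 4290), (790, 27, 28, 1, ops, ops, 5040), (9500, 11, 28, 5, mkt, hr, 7410), (9500, 11, 28, 5, mkt, qa, 4270), (9500, 11, 28, 5, ops, hr, 7410), (9500, 11, 28, 5, ops, qa, 4270)}
Projecting to eid, mgr, dept, floor, budget (7 duplicate(s) eliminated): {(11, 28, hr, 5, 7410), (11, 28, qa, 5, 4270), (13, 28, fin, 5, 7110), (27, 28, cs, 1, 4290), (27, 28, ops, 1, 5040), (28, 27, law, 6, 2100), (28, 28, k2, 2, 3950)}
Apply σ_{floor > 1}; surviving tuples: {(11, 28, hr, 5, 7410), (11, 28, qa, 5, 4270), (13, 28, fin, 5, 7110), (28, 27, law, 6, 2100), (28, 28, k2, 2, 3950)}
Projecting to mgr, eid (1 duplicate(s) eliminated): {(27, 28), (28, 11), (28, 13), (28, 28)}

{(27, 28), (28, 11), (28, 13), (28, 28)}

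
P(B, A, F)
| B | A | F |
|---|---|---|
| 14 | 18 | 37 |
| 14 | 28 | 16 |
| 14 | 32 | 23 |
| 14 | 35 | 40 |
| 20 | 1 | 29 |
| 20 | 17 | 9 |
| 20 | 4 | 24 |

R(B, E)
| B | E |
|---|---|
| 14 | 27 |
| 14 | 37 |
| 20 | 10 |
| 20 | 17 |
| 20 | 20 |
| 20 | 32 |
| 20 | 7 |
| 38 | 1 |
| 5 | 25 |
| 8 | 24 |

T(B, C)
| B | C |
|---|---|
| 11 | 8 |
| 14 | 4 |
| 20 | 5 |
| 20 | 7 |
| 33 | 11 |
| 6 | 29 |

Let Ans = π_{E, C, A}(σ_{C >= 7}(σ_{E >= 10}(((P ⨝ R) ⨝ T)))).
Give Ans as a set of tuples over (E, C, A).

{(10, 7, 1), (10, 7, 17), (10, 7, 4), (17, 7, 1), (17, 7, 17), (17, 7, 4), (20, 7, 1), (20, 7, 17), (20, 7, 4), (32, 7, 1), (32, 7, 17), (32, 7, 4)}

P ⋈ R (natural join on B): {(14, 18, 37, 27), (14, 18, 37, 37), (14, 28, 16, 27), (14, 28, 16, 37), (14, 32, 23, 27), (14, 32, 23, 37), (14, 35, 40, 27), (14, 35, 40, 37), (20, 1, 29, 10), (20, 1, 29, 17), (20, 1, 29, 20), (20, 1, 29, 32), (20, 1, 29, 7), (20, 17, 9, 10), (20, 17, 9, 17), (20, 17, 9, 20), (20, 17, 9, 32), (20, 17, 9, 7), (20, 4, 24, 10), (20, 4, 24, 17), (20, 4, 24, 20), (20, 4, 24, 32), (20, 4, 24, 7)}
(P ⨝ R) ⋈ T (natural join on B): {(14, 18, 37, 27, 4), (14, 18, 37, 37, 4), (14, 28, 16, 27, 4), (14, 28, 16, 37, 4), (14, 32, 23, 27, 4), (14, 32, 23, 37, 4), (14, 35, 40, 27, 4), (14, 35, 40, 37, 4), (20, 1, 29, 10, 5), (20, 1, 29, 10, 7), (20, 1, 29, 17, 5), (20, 1, 29, 17, 7), (20, 1, 29, 20, 5), (20, 1, 29, 20, 7), (20, 1, 29, 32, 5), (20, 1, 29, 32, 7), (20, 1, 29, 7, 5), (20, 1, 29, 7, 7), (20, 17, 9, 10, 5), (20, 17, 9, 10, 7), (20, 17, 9, 17, 5), (20, 17, 9, 17, 7), (20, 17, 9, 20, 5), (20, 17, 9, 20, 7), (20, 17, 9, 32, 5), (20, 17, 9, 32, 7), (20, 17, 9, 7, 5), (20, 17, 9, 7, 7), (20, 4, 24, 10, 5), (20, 4, 24, 10, 7), (20, 4, 24, 17, 5), (20, 4, 24, 17, 7), (20, 4, 24, 20, 5), (20, 4, 24, 20, 7), (20, 4, 24, 32, 5), (20, 4, 24, 32, 7), (20, 4, 24, 7, 5), (20, 4, 24, 7, 7)}
Selection E >= 10: {(14, 18, 37, 27, 4), (14, 18, 37, 37, 4), (14, 28, 16, 27, 4), (14, 28, 16, 37, 4), (14, 32, 23, 27, 4), (14, 32, 23, 37, 4), (14, 35, 40, 27, 4), (14, 35, 40, 37, 4), (20, 1, 29, 10, 5), (20, 1, 29, 10, 7), (20, 1, 29, 17, 5), (20, 1, 29, 17, 7), (20, 1, 29, 20, 5), (20, 1, 29, 20, 7), (20, 1, 29, 32, 5), (20, 1, 29, 32, 7), (20, 17, 9, 10, 5), (20, 17, 9, 10, 7), (20, 17, 9, 17, 5), (20, 17, 9, 17, 7), (20, 17, 9, 20, 5), (20, 17, 9, 20, 7), (20, 17, 9, 32, 5), (20, 17, 9, 32, 7), (20, 4, 24, 10, 5), (20, 4, 24, 10, 7), (20, 4, 24, 17, 5), (20, 4, 24, 17, 7), (20, 4, 24, 20, 5), (20, 4, 24, 20, 7), (20, 4, 24, 32, 5), (20, 4, 24, 32, 7)}
Selection C >= 7: {(20, 1, 29, 10, 7), (20, 1, 29, 17, 7), (20, 1, 29, 20, 7), (20, 1, 29, 32, 7), (20, 17, 9, 10, 7), (20, 17, 9, 17, 7), (20, 17, 9, 20, 7), (20, 17, 9, 32, 7), (20, 4, 24, 10, 7), (20, 4, 24, 17, 7), (20, 4, 24, 20, 7), (20, 4, 24, 32, 7)}
π_{E, C, A} gives {(10, 7, 1), (10, 7, 17), (10, 7, 4), (17, 7, 1), (17, 7, 17), (17, 7, 4), (20, 7, 1), (20, 7, 17), (20, 7, 4), (32, 7, 1), (32, 7, 17), (32, 7, 4)}.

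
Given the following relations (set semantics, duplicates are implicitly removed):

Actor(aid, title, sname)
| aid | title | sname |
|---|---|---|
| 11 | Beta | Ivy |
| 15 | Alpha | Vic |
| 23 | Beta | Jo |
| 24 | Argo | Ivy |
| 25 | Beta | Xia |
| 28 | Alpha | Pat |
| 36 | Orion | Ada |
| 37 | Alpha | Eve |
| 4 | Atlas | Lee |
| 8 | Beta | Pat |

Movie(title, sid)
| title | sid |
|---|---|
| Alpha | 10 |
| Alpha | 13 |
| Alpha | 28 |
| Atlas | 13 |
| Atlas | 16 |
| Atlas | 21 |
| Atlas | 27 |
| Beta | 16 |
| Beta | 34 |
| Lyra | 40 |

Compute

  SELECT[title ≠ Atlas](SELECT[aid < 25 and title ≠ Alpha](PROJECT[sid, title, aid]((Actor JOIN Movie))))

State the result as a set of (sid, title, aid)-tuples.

{(16, Beta, 11), (16, Beta, 23), (16, Beta, 8), (34, Beta, 11), (34, Beta, 23), (34, Beta, 8)}

Joining Actor and Movie on title yields {(11, Beta, Ivy, 16), (11, Beta, Ivy, 34), (15, Alpha, Vic, 10), (15, Alpha, Vic, 13), (15, Alpha, Vic, 28), (23, Beta, Jo, 16), (23, Beta, Jo, 34), (25, Beta, Xia, 16), (25, Beta, Xia, 34), (28, Alpha, Pat, 10), (28, Alpha, Pat, 13), (28, Alpha, Pat, 28), (37, Alpha, Eve, 10), (37, Alpha, Eve, 13), (37, Alpha, Eve, 28), (4, Atlas, Lee, 13), (4, Atlas, Lee, 16), (4, Atlas, Lee, 21), (4, Atlas, Lee, 27), (8, Beta, Pat, 16), (8, Beta, Pat, 34)}.
π_{sid, title, aid} gives {(10, Alpha, 15), (10, Alpha, 28), (10, Alpha, 37), (13, Alpha, 15), (13, Alpha, 28), (13, Alpha, 37), (13, Atlas, 4), (16, Atlas, 4), (16, Beta, 11), (16, Beta, 23), (16, Beta, 25), (16, Beta, 8), (21, Atlas, 4), (27, Atlas, 4), (28, Alpha, 15), (28, Alpha, 28), (28, Alpha, 37), (34, Beta, 11), (34, Beta, 23), (34, Beta, 25), (34, Beta, 8)}.
σ[aid < 25 and title ≠ Alpha]: keep tuples satisfying aid < 25 and title ≠ Alpha → {(13, Atlas, 4), (16, Atlas, 4), (16, Beta, 11), (16, Beta, 23), (16, Beta, 8), (21, Atlas, 4), (27, Atlas, 4), (34, Beta, 11), (34, Beta, 23), (34, Beta, 8)}
σ[title ≠ Atlas]: keep tuples satisfying title ≠ Atlas → {(16, Beta, 11), (16, Beta, 23), (16, Beta, 8), (34, Beta, 11), (34, Beta, 23), (34, Beta, 8)}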